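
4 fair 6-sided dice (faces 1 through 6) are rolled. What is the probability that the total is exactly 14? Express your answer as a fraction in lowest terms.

73/648

There are 6^4 = 1296 equally likely outcomes.
The number of ordered 4-tuples from {1,…,6} summing to 14 is 146.
P(sum = 14) = 146/1296 = 73/648.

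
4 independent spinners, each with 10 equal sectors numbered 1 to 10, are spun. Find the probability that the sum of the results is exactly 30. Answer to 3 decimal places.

0.028

There are 10^4 = 10000 equally likely outcomes.
The number of ordered 4-tuples from {1,…,10} summing to 30 is 282.
P(sum = 30) = 282/10000 = 141/5000 ≈ 0.028.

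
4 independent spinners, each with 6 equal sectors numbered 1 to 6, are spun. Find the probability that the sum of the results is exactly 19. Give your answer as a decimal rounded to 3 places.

0.043

There are 6^4 = 1296 equally likely outcomes.
The number of ordered 4-tuples from {1,…,6} summing to 19 is 56.
P(sum = 19) = 56/1296 = 7/162 ≈ 0.043.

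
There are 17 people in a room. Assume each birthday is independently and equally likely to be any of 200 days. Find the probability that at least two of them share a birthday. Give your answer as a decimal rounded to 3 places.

0.503

It's easier to compute the probability that all 17 are distinct.
P(all distinct) = 200/200 · 199/200 · ··· · 184/200 ≈ 0.497.
So the probability of at least one match is 1 − 0.497 = 0.503.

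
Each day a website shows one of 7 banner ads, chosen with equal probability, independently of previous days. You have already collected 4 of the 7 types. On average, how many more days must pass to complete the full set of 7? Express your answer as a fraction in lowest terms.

77/6

Starting from 4 distinct types, each trial gives a new one with probability (7−i)/7 when i types are held, so the wait for the next new type is 7/(7−i).
E = 7/3 + 7/2 + 7/1 = 77/6.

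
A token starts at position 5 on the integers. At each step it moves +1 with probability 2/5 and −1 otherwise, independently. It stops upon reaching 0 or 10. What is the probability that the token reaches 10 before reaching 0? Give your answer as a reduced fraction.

32/275

Let r = q/p = (3/5)/(2/5) = 3/2. The recurrence P(i) = p·P(i+1) + q·P(i−1) with P(0)=0, P(10)=1 gives P(i) = (1 − r^i)/(1 − r^10).
P(5) = (1 − (3/2)^5) / (1 − (3/2)^10) = 32/275.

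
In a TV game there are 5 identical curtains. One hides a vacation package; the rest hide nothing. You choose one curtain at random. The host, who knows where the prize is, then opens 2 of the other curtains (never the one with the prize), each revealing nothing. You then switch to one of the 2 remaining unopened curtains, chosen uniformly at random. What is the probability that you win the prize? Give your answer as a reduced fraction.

2/5

Your original curtain holds the prize with probability 1/5, so the other 4 collectively hold it with probability 4/5.
The host can always find 2 empty curtains to open, so the reveals don't change that 4/5; it is now spread over the 2 remaining unopened curtains.
P(win by switching) = (4/5) · (1/2) = 2/5.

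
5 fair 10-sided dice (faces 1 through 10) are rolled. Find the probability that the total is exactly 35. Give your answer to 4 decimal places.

There are 10^5 = 100000 equally likely outcomes.
The number of ordered 5-tuples from {1,…,10} summing to 35 is 3246.
P(sum = 35) = 3246/100000 = 1623/50000 ≈ 0.0325.

0.0325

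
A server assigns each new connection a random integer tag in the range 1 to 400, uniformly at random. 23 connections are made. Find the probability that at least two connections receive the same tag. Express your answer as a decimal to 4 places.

0.4752

It's easier to compute the probability that all 23 are distinct.
P(all distinct) = 400/400 · 399/400 · ··· · 378/400 ≈ 0.5248.
So the probability of at least one match is 1 − 0.5248 = 0.4752.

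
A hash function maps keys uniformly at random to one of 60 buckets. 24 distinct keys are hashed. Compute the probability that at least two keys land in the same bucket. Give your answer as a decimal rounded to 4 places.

0.9953

It's easier to compute the probability that all 24 are distinct.
P(all distinct) = 60/60 · 59/60 · ··· · 37/60 ≈ 0.0047.
So the probability of at least one match is 1 − 0.0047 = 0.9953.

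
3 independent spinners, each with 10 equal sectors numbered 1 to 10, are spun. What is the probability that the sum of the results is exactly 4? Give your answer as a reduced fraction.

3/1000

There are 10^3 = 1000 equally likely outcomes.
The number of ordered 3-tuples from {1,…,10} summing to 4 is 3.
P(sum = 4) = 3/1000.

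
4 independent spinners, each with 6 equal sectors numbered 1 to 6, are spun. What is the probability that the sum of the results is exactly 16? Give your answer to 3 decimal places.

0.096

There are 6^4 = 1296 equally likely outcomes.
The number of ordered 4-tuples from {1,…,6} summing to 16 is 125.
P(sum = 16) = 125/1296 ≈ 0.096.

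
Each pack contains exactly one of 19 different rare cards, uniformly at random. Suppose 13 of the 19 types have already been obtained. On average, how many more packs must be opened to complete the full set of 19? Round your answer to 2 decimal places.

46.55

Starting from 13 distinct types, each trial gives a new one with probability (19−i)/19 when i types are held, so the wait for the next new type is 19/(19−i).
E = 19/6 + 19/5 + 19/4 + 19/3 + 19/2 + 19/1 = 931/20 ≈ 46.55.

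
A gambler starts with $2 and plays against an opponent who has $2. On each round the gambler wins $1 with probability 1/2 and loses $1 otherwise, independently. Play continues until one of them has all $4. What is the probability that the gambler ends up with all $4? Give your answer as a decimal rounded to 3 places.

0.500

With a fair step, P(i) = ½P(i−1) + ½P(i+1) with P(0)=0, P(4)=1 has the linear solution P(i) = i/4.
P(2) = 2/4 = 1/2 ≈ 0.500.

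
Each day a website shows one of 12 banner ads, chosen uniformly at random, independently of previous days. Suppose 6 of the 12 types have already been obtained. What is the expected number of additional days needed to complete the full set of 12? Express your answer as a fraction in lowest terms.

Starting from 6 distinct types, each trial gives a new one with probability (12−i)/12 when i types are held, so the wait for the next new type is 12/(12−i).
E = 12/6 + 12/5 + 12/4 + 12/3 + 12/2 + 12/1 = 147/5.

147/5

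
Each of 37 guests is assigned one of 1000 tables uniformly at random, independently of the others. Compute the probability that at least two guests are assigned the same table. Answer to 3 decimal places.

0.490

It's easier to compute the probability that all 37 are distinct.
P(all distinct) = 1000/1000 · 999/1000 · ··· · 964/1000 ≈ 0.510.
So the probability of at least one match is 1 − 0.510 = 0.490.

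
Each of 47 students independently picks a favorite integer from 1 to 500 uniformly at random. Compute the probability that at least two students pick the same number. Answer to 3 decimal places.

0.893

It's easier to compute the probability that all 47 are distinct.
P(all distinct) = 500/500 · 499/500 · ··· · 454/500 ≈ 0.107.
So the probability of at least one match is 1 − 0.107 = 0.893.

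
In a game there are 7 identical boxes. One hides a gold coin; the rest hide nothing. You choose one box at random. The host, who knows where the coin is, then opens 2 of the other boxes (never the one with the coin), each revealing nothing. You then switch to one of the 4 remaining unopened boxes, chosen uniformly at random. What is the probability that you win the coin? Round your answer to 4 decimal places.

Your original box holds the coin with probability 1/7, so the other 6 collectively hold it with probability 6/7.
The host can always find 2 empty boxes to open, so the reveals don't change that 6/7; it is now spread over the 4 remaining unopened boxes.
P(win by switching) = (6/7) · (1/4) = 3/14 ≈ 0.2143.

0.2143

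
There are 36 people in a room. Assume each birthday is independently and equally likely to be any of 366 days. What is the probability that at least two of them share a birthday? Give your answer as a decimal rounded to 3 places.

It's easier to compute the probability that all 36 are distinct.
P(all distinct) = 366/366 · 365/366 · ··· · 331/366 ≈ 0.169.
So the probability of at least one match is 1 − 0.169 = 0.831.

0.831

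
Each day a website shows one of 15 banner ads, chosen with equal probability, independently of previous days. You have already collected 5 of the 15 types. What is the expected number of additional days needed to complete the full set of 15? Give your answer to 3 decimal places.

Starting from 5 distinct types, each trial gives a new one with probability (15−i)/15 when i types are held, so the wait for the next new type is 15/(15−i).
E = 15/10 + 15/9 + 15/8 + 15/7 + 15/6 + 15/5 + 15/4 + 15/3 + 15/2 + 15/1 = 7381/168 ≈ 43.935.

43.935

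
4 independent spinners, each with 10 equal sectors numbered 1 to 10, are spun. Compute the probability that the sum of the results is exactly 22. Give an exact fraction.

There are 10^4 = 10000 equally likely outcomes.
The number of ordered 4-tuples from {1,…,10} summing to 22 is 670.
P(sum = 22) = 670/10000 = 67/1000.

67/1000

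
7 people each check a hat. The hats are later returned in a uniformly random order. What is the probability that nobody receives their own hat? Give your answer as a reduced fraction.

103/280

This is the derangement probability: permutations of 7 with no fixed point.
D(7) = 7! · (1 − 1/1! + 1/2! − ··· + (−1)^7/7!) = 1854.
P = 1854/5040 = 103/280.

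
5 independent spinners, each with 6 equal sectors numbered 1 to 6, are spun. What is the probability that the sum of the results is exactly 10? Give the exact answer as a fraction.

7/432

There are 6^5 = 7776 equally likely outcomes.
The number of ordered 5-tuples from {1,…,6} summing to 10 is 126.
P(sum = 10) = 126/7776 = 7/432.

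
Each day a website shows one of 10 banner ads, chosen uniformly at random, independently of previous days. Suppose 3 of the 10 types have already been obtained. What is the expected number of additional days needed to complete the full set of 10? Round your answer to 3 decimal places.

25.929

Starting from 3 distinct types, each trial gives a new one with probability (10−i)/10 when i types are held, so the wait for the next new type is 10/(10−i).
E = 10/7 + 10/6 + 10/5 + 10/4 + 10/3 + 10/2 + 10/1 = 363/14 ≈ 25.929.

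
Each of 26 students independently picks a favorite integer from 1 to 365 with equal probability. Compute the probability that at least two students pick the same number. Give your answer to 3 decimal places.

It's easier to compute the probability that all 26 are distinct.
P(all distinct) = 365/365 · 364/365 · ··· · 340/365 ≈ 0.402.
So the probability of at least one match is 1 − 0.402 = 0.598.

0.598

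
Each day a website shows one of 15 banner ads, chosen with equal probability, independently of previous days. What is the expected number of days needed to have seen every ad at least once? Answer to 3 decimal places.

49.773

After i distinct types are collected, each trial gives a new one with probability (15−i)/15, so the expected wait for the next new type is 15/(15−i).
E = 15/15 + 15/14 + 15/13 + 15/12 + 15/11 + 15/10 + 15/9 + 15/8 + 15/7 + 15/6 + 15/5 + 15/4 + 15/3 + 15/2 + 15/1 = 1195757/24024 ≈ 49.773.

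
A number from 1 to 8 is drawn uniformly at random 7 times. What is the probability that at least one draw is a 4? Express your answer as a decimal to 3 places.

P(no draw is a 4) = (7/8)^7 ≈ 0.393.
P(at least one) = 1 − 0.393 = 0.607.

0.607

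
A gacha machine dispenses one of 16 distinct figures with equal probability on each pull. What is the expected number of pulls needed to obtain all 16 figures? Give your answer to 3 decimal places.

54.092

After i distinct types are collected, each trial gives a new one with probability (16−i)/16, so the expected wait for the next new type is 16/(16−i).
E = 16/16 + 16/15 + 16/14 + 16/13 + 16/12 + 16/11 + 16/10 + 16/9 + 16/8 + 16/7 + 16/6 + 16/5 + 16/4 + 16/3 + 16/2 + 16/1 = 2436559/45045 ≈ 54.092.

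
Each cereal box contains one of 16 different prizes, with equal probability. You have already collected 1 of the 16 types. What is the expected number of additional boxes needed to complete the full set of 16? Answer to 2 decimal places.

Starting from 1 distinct type, each trial gives a new one with probability (16−i)/16 when i types are held, so the wait for the next new type is 16/(16−i).
E = 16/15 + 16/14 + 16/13 + 16/12 + 16/11 + 16/10 + 16/9 + 16/8 + 16/7 + 16/6 + 16/5 + 16/4 + 16/3 + 16/2 + 16/1 = 2391514/45045 ≈ 53.09.

53.09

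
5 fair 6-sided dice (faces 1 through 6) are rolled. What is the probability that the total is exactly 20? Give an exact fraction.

217/2592

There are 6^5 = 7776 equally likely outcomes.
The number of ordered 5-tuples from {1,…,6} summing to 20 is 651.
P(sum = 20) = 651/7776 = 217/2592.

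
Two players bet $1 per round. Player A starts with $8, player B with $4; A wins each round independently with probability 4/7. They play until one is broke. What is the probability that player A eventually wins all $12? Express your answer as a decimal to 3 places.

0.929

Let r = q/p = (3/7)/(4/7) = 3/4. The recurrence P(i) = p·P(i+1) + q·P(i−1) with P(0)=0, P(12)=1 gives P(i) = (1 − r^i)/(1 − r^12).
P(8) = (1 − (3/4)^8) / (1 − (3/4)^12) = 86272/92833 ≈ 0.929.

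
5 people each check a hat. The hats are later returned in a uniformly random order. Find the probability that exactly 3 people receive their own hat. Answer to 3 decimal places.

0.083

Choose which 3 of the 5 are fixed: C(5,3) = 10 ways.
The remaining 2 must have no fixed point: D(2) = 1.
P = 10·1/120 = 1/12 ≈ 0.083.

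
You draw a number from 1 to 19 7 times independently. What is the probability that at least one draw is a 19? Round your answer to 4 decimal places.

0.3151

P(no draw is a 19) = (18/19)^7 ≈ 0.6849.
P(at least one) = 1 − 0.6849 = 0.3151.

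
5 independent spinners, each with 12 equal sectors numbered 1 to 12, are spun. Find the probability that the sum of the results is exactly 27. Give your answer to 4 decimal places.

0.0400

There are 12^5 = 248832 equally likely outcomes.
The number of ordered 5-tuples from {1,…,12} summing to 27 is 9945.
P(sum = 27) = 9945/248832 = 1105/27648 ≈ 0.0400.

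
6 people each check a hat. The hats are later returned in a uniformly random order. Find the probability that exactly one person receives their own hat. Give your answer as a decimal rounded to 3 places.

Choose which one is fixed: C(6,1) = 6 ways.
The remaining 5 must have no fixed point: D(5) = 44.
P = 6·44/720 = 11/30 ≈ 0.367.

0.367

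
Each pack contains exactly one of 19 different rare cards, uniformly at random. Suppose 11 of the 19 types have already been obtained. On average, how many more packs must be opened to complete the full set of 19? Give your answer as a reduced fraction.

14459/280

Starting from 11 distinct types, each trial gives a new one with probability (19−i)/19 when i types are held, so the wait for the next new type is 19/(19−i).
E = 19/8 + 19/7 + 19/6 + 19/5 + 19/4 + 19/3 + 19/2 + 19/1 = 14459/280.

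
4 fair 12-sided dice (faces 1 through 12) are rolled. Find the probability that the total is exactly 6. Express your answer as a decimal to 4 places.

There are 12^4 = 20736 equally likely outcomes.
The number of ordered 4-tuples from {1,…,12} summing to 6 is 10.
P(sum = 6) = 10/20736 = 5/10368 ≈ 0.0005.

0.0005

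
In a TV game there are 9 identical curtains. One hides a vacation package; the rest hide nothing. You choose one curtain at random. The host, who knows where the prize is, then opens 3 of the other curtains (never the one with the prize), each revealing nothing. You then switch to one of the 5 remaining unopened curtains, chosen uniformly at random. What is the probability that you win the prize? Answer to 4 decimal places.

Your original curtain holds the prize with probability 1/9, so the other 8 collectively hold it with probability 8/9.
The host can always find 3 empty curtains to open, so the reveals don't change that 8/9; it is now spread over the 5 remaining unopened curtains.
P(win by switching) = (8/9) · (1/5) = 8/45 ≈ 0.1778.

0.1778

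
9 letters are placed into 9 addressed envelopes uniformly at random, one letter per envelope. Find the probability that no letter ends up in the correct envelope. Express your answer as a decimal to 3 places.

0.368

This is the derangement probability: permutations of 9 with no fixed point.
D(9) = 9! · (1 − 1/1! + 1/2! − ··· + (−1)^9/9!) = 133496.
P = 133496/362880 = 16687/45360 ≈ 0.368.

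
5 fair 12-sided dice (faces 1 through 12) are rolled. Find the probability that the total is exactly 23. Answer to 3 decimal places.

0.025

There are 12^5 = 248832 equally likely outcomes.
The number of ordered 5-tuples from {1,…,12} summing to 23 is 6265.
P(sum = 23) = 6265/248832 ≈ 0.025.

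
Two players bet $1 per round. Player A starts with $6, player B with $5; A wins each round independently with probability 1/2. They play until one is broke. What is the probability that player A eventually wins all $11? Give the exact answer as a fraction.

With a fair step, P(i) = ½P(i−1) + ½P(i+1) with P(0)=0, P(11)=1 has the linear solution P(i) = i/11.
P(6) = 6/11.

6/11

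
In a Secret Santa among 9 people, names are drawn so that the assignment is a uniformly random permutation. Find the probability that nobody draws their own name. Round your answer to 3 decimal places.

This is the derangement probability: permutations of 9 with no fixed point.
D(9) = 9! · (1 − 1/1! + 1/2! − ··· + (−1)^9/9!) = 133496.
P = 133496/362880 = 16687/45360 ≈ 0.368.

0.368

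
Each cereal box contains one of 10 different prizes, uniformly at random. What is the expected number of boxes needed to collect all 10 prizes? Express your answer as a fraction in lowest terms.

After i distinct types are collected, each trial gives a new one with probability (10−i)/10, so the expected wait for the next new type is 10/(10−i).
E = 10/10 + 10/9 + 10/8 + 10/7 + 10/6 + 10/5 + 10/4 + 10/3 + 10/2 + 10/1 = 7381/252.

7381/252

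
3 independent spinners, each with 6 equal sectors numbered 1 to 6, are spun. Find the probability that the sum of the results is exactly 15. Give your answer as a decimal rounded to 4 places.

There are 6^3 = 216 equally likely outcomes.
The number of ordered 3-tuples from {1,…,6} summing to 15 is 10.
P(sum = 15) = 10/216 = 5/108 ≈ 0.0463.

0.0463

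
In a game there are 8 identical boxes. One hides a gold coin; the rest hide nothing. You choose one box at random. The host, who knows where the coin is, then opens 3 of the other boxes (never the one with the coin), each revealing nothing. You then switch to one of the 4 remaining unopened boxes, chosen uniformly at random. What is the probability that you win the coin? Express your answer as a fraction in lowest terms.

Your original box holds the coin with probability 1/8, so the other 7 collectively hold it with probability 7/8.
The host can always find 3 empty boxes to open, so the reveals don't change that 7/8; it is now spread over the 4 remaining unopened boxes.
P(win by switching) = (7/8) · (1/4) = 7/32.

7/32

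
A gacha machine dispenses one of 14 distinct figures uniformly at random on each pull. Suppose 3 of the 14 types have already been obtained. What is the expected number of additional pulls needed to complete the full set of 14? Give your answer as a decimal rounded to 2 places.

Starting from 3 distinct types, each trial gives a new one with probability (14−i)/14 when i types are held, so the wait for the next new type is 14/(14−i).
E = 14/11 + 14/10 + 14/9 + 14/8 + 14/7 + 14/6 + 14/5 + 14/4 + 14/3 + 14/2 + 14/1 = 83711/1980 ≈ 42.28.

42.28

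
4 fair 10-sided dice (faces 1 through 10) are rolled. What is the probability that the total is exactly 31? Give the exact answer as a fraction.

There are 10^4 = 10000 equally likely outcomes.
The number of ordered 4-tuples from {1,…,10} summing to 31 is 220.
P(sum = 31) = 220/10000 = 11/500.

11/500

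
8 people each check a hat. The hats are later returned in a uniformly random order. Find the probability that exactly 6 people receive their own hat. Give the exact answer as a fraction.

1/1440

Choose which 6 of the 8 are fixed: C(8,6) = 28 ways.
The remaining 2 must have no fixed point: D(2) = 1.
P = 28·1/40320 = 1/1440.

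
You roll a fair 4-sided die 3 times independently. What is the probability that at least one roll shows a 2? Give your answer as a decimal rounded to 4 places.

P(no roll shows a 2) = (3/4)^3 ≈ 0.4219.
P(at least one) = 1 − 0.4219 = 0.5781.

0.5781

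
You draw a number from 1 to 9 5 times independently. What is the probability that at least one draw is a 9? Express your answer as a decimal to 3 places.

0.445

P(no draw is a 9) = (8/9)^5 ≈ 0.555.
P(at least one) = 1 − 0.555 = 0.445.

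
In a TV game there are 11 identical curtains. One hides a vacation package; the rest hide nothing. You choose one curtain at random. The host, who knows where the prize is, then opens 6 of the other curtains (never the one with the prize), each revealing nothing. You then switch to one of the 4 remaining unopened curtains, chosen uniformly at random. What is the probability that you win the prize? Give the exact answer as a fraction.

5/22

Your original curtain holds the prize with probability 1/11, so the other 10 collectively hold it with probability 10/11.
The host can always find 6 empty curtains to open, so the reveals don't change that 10/11; it is now spread over the 4 remaining unopened curtains.
P(win by switching) = (10/11) · (1/4) = 5/22.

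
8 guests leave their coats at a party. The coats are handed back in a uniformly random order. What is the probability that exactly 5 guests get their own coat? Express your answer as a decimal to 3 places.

Choose which 5 of the 8 are fixed: C(8,5) = 56 ways.
The remaining 3 must have no fixed point: D(3) = 2.
P = 56·2/40320 = 1/360 ≈ 0.003.

0.003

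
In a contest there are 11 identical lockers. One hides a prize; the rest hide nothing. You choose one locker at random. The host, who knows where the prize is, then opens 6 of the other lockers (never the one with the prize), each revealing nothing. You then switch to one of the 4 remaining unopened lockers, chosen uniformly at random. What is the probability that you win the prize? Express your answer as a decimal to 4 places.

0.2273

Your original locker holds the prize with probability 1/11, so the other 10 collectively hold it with probability 10/11.
The host can always find 6 empty lockers to open, so the reveals don't change that 10/11; it is now spread over the 4 remaining unopened lockers.
P(win by switching) = (10/11) · (1/4) = 5/22 ≈ 0.2273.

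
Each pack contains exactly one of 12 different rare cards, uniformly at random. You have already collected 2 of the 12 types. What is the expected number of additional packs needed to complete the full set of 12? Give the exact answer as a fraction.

7381/210

Starting from 2 distinct types, each trial gives a new one with probability (12−i)/12 when i types are held, so the wait for the next new type is 12/(12−i).
E = 12/10 + 12/9 + 12/8 + 12/7 + 12/6 + 12/5 + 12/4 + 12/3 + 12/2 + 12/1 = 7381/210.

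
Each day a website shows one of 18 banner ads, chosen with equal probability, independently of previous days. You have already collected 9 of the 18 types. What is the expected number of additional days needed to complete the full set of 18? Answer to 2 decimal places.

Starting from 9 distinct types, each trial gives a new one with probability (18−i)/18 when i types are held, so the wait for the next new type is 18/(18−i).
E = 18/9 + 18/8 + 18/7 + 18/6 + 18/5 + 18/4 + 18/3 + 18/2 + 18/1 = 7129/140 ≈ 50.92.

50.92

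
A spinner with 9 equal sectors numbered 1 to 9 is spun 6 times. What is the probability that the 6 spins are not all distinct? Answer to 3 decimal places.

P(all 6 different) = 9/9 · 8/9 · ··· · 4/9 ≈ 0.114.
P(at least two equal) = 1 − 0.114 = 0.886.

0.886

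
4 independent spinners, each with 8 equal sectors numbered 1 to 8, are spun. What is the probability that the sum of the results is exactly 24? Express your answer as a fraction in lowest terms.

There are 8^4 = 4096 equally likely outcomes.
The number of ordered 4-tuples from {1,…,8} summing to 24 is 161.
P(sum = 24) = 161/4096.

161/4096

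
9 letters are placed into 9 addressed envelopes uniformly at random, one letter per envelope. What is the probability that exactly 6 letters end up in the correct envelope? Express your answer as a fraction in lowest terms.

Choose which 6 of the 9 are fixed: C(9,6) = 84 ways.
The remaining 3 must have no fixed point: D(3) = 2.
P = 84·2/362880 = 1/2160.

1/2160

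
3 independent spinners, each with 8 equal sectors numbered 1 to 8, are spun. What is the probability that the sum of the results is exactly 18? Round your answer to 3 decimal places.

There are 8^3 = 512 equally likely outcomes.
The number of ordered 3-tuples from {1,…,8} summing to 18 is 28.
P(sum = 18) = 28/512 = 7/128 ≈ 0.055.

0.055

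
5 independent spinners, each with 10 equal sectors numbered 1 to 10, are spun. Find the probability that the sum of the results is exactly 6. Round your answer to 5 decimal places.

There are 10^5 = 100000 equally likely outcomes.
The number of ordered 5-tuples from {1,…,10} summing to 6 is 5.
P(sum = 6) = 5/100000 = 1/20000 ≈ 0.00005.

0.00005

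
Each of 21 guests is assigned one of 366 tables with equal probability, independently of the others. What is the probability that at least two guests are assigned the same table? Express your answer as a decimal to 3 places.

It's easier to compute the probability that all 21 are distinct.
P(all distinct) = 366/366 · 365/366 · ··· · 346/366 ≈ 0.557.
So the probability of at least one match is 1 − 0.557 = 0.443.

0.443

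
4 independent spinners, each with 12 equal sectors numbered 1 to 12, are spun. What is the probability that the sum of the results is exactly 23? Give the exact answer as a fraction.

There are 12^4 = 20736 equally likely outcomes.
The number of ordered 4-tuples from {1,…,12} summing to 23 is 1060.
P(sum = 23) = 1060/20736 = 265/5184.

265/5184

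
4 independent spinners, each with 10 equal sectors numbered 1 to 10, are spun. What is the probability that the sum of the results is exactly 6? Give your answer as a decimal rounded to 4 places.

There are 10^4 = 10000 equally likely outcomes.
The number of ordered 4-tuples from {1,…,10} summing to 6 is 10.
P(sum = 6) = 10/10000 = 1/1000 ≈ 0.0010.

0.0010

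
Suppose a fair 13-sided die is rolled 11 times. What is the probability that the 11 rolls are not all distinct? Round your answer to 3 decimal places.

P(all 11 different) = 13/13 · 12/13 · ··· · 3/13 ≈ 0.002.
P(at least two equal) = 1 − 0.002 = 0.998.

0.998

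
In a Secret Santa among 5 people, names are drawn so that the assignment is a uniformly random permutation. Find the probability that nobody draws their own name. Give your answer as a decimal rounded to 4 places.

This is the derangement probability: permutations of 5 with no fixed point.
D(5) = 5! · (1 − 1/1! + 1/2! − ··· + (−1)^5/5!) = 44.
P = 44/120 = 11/30 ≈ 0.3667.

0.3667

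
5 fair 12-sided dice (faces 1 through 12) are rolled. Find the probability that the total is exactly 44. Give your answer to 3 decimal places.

There are 12^5 = 248832 equally likely outcomes.
The number of ordered 5-tuples from {1,…,12} summing to 44 is 4495.
P(sum = 44) = 4495/248832 ≈ 0.018.

0.018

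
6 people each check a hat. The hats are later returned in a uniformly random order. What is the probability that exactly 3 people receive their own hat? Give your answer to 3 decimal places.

0.056

Choose which 3 of the 6 are fixed: C(6,3) = 20 ways.
The remaining 3 must have no fixed point: D(3) = 2.
P = 20·2/720 = 1/18 ≈ 0.056.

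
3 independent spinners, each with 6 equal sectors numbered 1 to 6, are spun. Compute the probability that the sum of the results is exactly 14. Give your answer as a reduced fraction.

5/72

There are 6^3 = 216 equally likely outcomes.
The number of ordered 3-tuples from {1,…,6} summing to 14 is 15.
P(sum = 14) = 15/216 = 5/72.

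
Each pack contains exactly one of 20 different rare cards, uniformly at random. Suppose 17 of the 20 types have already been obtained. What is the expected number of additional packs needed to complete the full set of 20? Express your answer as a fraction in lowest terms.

Starting from 17 distinct types, each trial gives a new one with probability (20−i)/20 when i types are held, so the wait for the next new type is 20/(20−i).
E = 20/3 + 20/2 + 20/1 = 110/3.

110/3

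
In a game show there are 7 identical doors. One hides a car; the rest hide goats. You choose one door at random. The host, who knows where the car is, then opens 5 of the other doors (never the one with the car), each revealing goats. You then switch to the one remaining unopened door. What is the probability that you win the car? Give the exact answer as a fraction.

6/7

Your original door holds the car with probability 1/7, so the other 6 collectively hold it with probability 6/7.
The host can always find 5 empty doors to open, so the reveals don't change that 6/7; it is now spread over the 1 remaining unopened door.
P(win by switching) = (6/7) · (1/1) = 6/7.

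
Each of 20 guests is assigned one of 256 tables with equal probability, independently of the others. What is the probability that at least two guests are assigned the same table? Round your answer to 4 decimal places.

0.5332

It's easier to compute the probability that all 20 are distinct.
P(all distinct) = 256/256 · 255/256 · ··· · 237/256 ≈ 0.4668.
So the probability of at least one match is 1 − 0.4668 = 0.5332.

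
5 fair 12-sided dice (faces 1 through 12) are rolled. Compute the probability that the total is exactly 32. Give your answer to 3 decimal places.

There are 12^5 = 248832 equally likely outcomes.
The number of ordered 5-tuples from {1,…,12} summing to 32 is 12435.
P(sum = 32) = 12435/248832 = 4145/82944 ≈ 0.050.

0.050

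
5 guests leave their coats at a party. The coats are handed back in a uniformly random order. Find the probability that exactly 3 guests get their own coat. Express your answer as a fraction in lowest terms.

Choose which 3 of the 5 are fixed: C(5,3) = 10 ways.
The remaining 2 must have no fixed point: D(2) = 1.
P = 10·1/120 = 1/12.

1/12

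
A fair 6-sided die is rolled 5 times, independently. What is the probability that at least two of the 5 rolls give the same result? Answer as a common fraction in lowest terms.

49/54

P(all 5 different) = 6/6 · 5/6 · ··· · 2/6 = 5/54.
P(at least two equal) = 1 − 5/54 = 49/54.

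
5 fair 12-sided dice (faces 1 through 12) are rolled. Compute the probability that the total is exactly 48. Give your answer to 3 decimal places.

There are 12^5 = 248832 equally likely outcomes.
The number of ordered 5-tuples from {1,…,12} summing to 48 is 1815.
P(sum = 48) = 1815/248832 = 605/82944 ≈ 0.007.

0.007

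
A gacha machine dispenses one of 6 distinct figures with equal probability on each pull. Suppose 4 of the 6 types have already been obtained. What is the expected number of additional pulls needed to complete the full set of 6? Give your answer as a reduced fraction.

9

Starting from 4 distinct types, each trial gives a new one with probability (6−i)/6 when i types are held, so the wait for the next new type is 6/(6−i).
E = 6/2 + 6/1 = 9.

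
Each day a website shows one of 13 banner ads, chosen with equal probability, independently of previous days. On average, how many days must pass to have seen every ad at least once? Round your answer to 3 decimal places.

41.342

After i distinct types are collected, each trial gives a new one with probability (13−i)/13, so the expected wait for the next new type is 13/(13−i).
E = 13/13 + 13/12 + 13/11 + 13/10 + 13/9 + 13/8 + 13/7 + 13/6 + 13/5 + 13/4 + 13/3 + 13/2 + 13/1 = 1145993/27720 ≈ 41.342.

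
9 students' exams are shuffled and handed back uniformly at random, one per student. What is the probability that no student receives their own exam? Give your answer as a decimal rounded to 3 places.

0.368

This is the derangement probability: permutations of 9 with no fixed point.
D(9) = 9! · (1 − 1/1! + 1/2! − ··· + (−1)^9/9!) = 133496.
P = 133496/362880 = 16687/45360 ≈ 0.368.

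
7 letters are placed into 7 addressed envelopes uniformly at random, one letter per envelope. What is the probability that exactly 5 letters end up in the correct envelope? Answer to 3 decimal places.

0.004

Choose which 5 of the 7 are fixed: C(7,5) = 21 ways.
The remaining 2 must have no fixed point: D(2) = 1.
P = 21·1/5040 = 1/240 ≈ 0.004.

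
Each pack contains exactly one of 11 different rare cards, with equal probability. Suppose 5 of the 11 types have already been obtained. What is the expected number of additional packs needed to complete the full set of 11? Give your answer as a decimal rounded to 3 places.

Starting from 5 distinct types, each trial gives a new one with probability (11−i)/11 when i types are held, so the wait for the next new type is 11/(11−i).
E = 11/6 + 11/5 + 11/4 + 11/3 + 11/2 + 11/1 = 539/20 ≈ 26.950.

26.950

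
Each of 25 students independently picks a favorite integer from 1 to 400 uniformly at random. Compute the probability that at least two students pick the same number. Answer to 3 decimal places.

It's easier to compute the probability that all 25 are distinct.
P(all distinct) = 400/400 · 399/400 · ··· · 376/400 ≈ 0.465.
So the probability of at least one match is 1 − 0.465 = 0.535.

0.535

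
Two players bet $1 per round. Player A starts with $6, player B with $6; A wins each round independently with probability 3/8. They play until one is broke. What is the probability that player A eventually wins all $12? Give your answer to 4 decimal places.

0.0446

Let r = q/p = (5/8)/(3/8) = 5/3. The recurrence P(i) = p·P(i+1) + q·P(i−1) with P(0)=0, P(12)=1 gives P(i) = (1 − r^i)/(1 − r^12).
P(6) = (1 − (5/3)^6) / (1 − (5/3)^12) = 729/16354 ≈ 0.0446.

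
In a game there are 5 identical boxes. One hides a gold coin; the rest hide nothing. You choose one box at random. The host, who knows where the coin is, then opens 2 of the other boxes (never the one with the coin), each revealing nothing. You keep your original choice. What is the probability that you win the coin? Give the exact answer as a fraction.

1/5

The host can always open 2 empty boxes regardless of your choice, so the reveals give no information about your original box.
P(win by staying) = 1/5.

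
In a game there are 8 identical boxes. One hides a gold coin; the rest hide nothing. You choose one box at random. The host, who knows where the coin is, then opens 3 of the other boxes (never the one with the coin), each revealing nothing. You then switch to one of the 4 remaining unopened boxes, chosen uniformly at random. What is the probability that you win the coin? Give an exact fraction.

Your original box holds the coin with probability 1/8, so the other 7 collectively hold it with probability 7/8.
The host can always find 3 empty boxes to open, so the reveals don't change that 7/8; it is now spread over the 4 remaining unopened boxes.
P(win by switching) = (7/8) · (1/4) = 7/32.

7/32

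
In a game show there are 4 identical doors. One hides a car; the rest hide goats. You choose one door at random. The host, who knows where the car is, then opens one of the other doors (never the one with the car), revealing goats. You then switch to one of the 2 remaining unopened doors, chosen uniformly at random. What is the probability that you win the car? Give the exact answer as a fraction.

Your original door holds the car with probability 1/4, so the other 3 collectively hold it with probability 3/4.
The host can always find an empty door to open, so this doesn't change that 3/4; it is now spread over the 2 remaining unopened doors.
P(win by switching) = (3/4) · (1/2) = 3/8.

3/8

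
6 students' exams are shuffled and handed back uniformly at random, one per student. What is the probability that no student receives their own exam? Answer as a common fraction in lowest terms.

53/144

This is the derangement probability: permutations of 6 with no fixed point.
D(6) = 6! · (1 − 1/1! + 1/2! − ··· + (−1)^6/6!) = 265.
P = 265/720 = 53/144.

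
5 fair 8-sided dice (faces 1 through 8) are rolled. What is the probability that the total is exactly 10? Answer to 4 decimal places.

There are 8^5 = 32768 equally likely outcomes.
The number of ordered 5-tuples from {1,…,8} summing to 10 is 126.
P(sum = 10) = 126/32768 = 63/16384 ≈ 0.0038.

0.0038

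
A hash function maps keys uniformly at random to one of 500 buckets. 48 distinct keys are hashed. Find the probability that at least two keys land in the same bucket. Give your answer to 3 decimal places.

0.903

It's easier to compute the probability that all 48 are distinct.
P(all distinct) = 500/500 · 499/500 · ··· · 453/500 ≈ 0.097.
So the probability of at least one match is 1 − 0.097 = 0.903.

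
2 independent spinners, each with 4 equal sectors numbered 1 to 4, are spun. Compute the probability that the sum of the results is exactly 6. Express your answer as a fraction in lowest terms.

3/16

There are 4^2 = 16 equally likely outcomes.
The number of ordered 2-tuples from {1,…,4} summing to 6 is 3.
P(sum = 6) = 3/16.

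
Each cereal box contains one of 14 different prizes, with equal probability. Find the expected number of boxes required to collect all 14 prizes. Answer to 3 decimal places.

After i distinct types are collected, each trial gives a new one with probability (14−i)/14, so the expected wait for the next new type is 14/(14−i).
E = 14/14 + 14/13 + 14/12 + 14/11 + 14/10 + 14/9 + 14/8 + 14/7 + 14/6 + 14/5 + 14/4 + 14/3 + 14/2 + 14/1 = 1171733/25740 ≈ 45.522.

45.522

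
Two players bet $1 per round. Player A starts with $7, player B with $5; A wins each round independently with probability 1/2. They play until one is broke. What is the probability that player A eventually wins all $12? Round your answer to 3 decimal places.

With a fair step, P(i) = ½P(i−1) + ½P(i+1) with P(0)=0, P(12)=1 has the linear solution P(i) = i/12.
P(7) = 7/12 ≈ 0.583.

0.583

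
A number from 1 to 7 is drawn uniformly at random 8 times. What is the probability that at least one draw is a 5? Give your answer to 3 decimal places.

P(no draw is a 5) = (6/7)^8 ≈ 0.291.
P(at least one) = 1 − 0.291 = 0.709.

0.709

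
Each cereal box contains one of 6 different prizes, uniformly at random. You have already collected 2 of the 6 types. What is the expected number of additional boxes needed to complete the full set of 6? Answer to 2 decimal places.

12.50

Starting from 2 distinct types, each trial gives a new one with probability (6−i)/6 when i types are held, so the wait for the next new type is 6/(6−i).
E = 6/4 + 6/3 + 6/2 + 6/1 = 25/2 ≈ 12.50.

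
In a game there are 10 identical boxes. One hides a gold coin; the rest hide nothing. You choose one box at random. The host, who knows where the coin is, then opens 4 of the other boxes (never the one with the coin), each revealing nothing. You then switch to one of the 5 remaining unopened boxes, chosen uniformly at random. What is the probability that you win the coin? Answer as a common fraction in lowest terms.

9/50

Your original box holds the coin with probability 1/10, so the other 9 collectively hold it with probability 9/10.
The host can always find 4 empty boxes to open, so the reveals don't change that 9/10; it is now spread over the 5 remaining unopened boxes.
P(win by switching) = (9/10) · (1/5) = 9/50.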